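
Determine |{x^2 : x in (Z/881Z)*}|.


For prime p, the number of non-zero quadratic residues is (p-1)/2.
= (881-1)/2
= 440

440


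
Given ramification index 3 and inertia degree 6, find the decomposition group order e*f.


|D_P| = e * f
= 3 * 6
= 18

18


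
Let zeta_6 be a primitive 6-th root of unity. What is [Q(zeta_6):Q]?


The degree equals Euler's totient phi(6).
6 = 2 * 3
phi(6) = 2

2


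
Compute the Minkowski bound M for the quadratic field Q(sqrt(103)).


d = 103, d mod 4 = 3, so disc(K) = 4d = 412; |disc(K)| = 412
Real quadratic field, so n = 2, s = r2 = 0, r1 = 2
M = (n!/n^n) * (4/pi)^s * sqrt(|disc(K)|) = (2!/2^2) * (4/pi)^0 * sqrt(412)
= 0.5 * 1.000000 * 20.297783
= 10.1489

10.1489


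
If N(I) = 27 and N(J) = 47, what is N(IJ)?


N(IJ) = N(I) * N(J)
= 27 * 47
= 1269

1269


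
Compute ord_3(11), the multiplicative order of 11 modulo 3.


We want ord_3(11), the smallest k >= 1 with 11^k = 1 mod 3.
n = 3 = 3, phi(3) = 2; the order divides phi(n).
Divisors of 2: 1, 2
Repeated squaring mod 3: 11^1 = 2, 11^2 = 1
Test divisors in increasing order:
  k=1: 11^1 = 2 mod 3
  k=2: 11^2 = 1 mod 3  <- first divisor giving 1
Order = 2

2


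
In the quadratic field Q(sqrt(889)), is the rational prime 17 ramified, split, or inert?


K = Q(sqrt(889)). Since d mod 4 = 1, disc(K) = 889.
Check p | disc: 889 mod 17 = 5.
p does not divide disc. Compute Legendre symbol (d/p):
5^((17-1)/2) mod 17 = -1
(d/p) = -1, so p is inert: (p) stays prime with e=1, f=2, g=1.
Therefore p is inert.

inert


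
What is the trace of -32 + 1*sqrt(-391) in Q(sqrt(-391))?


Tr(a + b*sqrt(d)) = (a + b*sqrt(d)) + (a - b*sqrt(d)) = 2a
= 2 * (-32)
= -64

-64


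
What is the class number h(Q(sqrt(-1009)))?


K = Q(sqrt(-1009)). d mod 4 = 3, so D = disc(K) = 4d = -4036
h(K) equals the number of primitive reduced positive-definite forms (a, b, c) = a*x^2 + b*x*y + c*y^2 with b^2 - 4ac = D,
where reduced means |b| <= a <= c, with b >= 0 whenever |b| = a or a = c, and primitive means gcd(a, b, c) = 1.
Reduced forces 3a^2 <= |D| = 4036, so 1 <= a <= 36; b must have the parity of D, and c = (b^2 - D)/(4a) must be an integer >= a.
Enumerate a = 1..36, b in [-a, a]:
  a=1: (1, 0, 1009)  [1]
  a=2: (2, 2, 505)  [1]
  a=3..4: none
  a=5: (5, -2, 202), (5, 2, 202)  [2]
  a=6..9: none
  a=10: (10, -2, 101), (10, 2, 101)  [2]
  a=11: (11, -10, 94), (11, 10, 94)  [2]
  a=12..18: none
  a=19: (19, -12, 55), (19, 12, 55)  [2]
  a=20..21: none
  a=22: (22, -10, 47), (22, 10, 47)  [2]
  a=23: (23, -14, 46), (23, 14, 46)  [2]
  a=24: none
  a=25: (25, -8, 41), (25, 8, 41)  [2]
  a=26..28: none
  a=29: (29, -16, 37), (29, 16, 37)  [2]
  a=30: none
  a=31: (31, -26, 38), (31, 26, 38)  [2]
  a=32..36: none
Total reduced forms: 1 + 1 + 2 + 2 + 2 + 2 + 2 + 2 + 2 + 2 + 2 = 20
h = 20

20


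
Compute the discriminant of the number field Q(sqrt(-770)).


For K = Q(sqrt(d)) with d squarefree: disc(K) = d if d = 1 mod 4, and disc(K) = 4d if d = 2 or 3 mod 4.
Here d = -770, and d mod 4 = 2.
d = 2 mod 4, not 1 (O_K = Z[sqrt(d)]), so disc(K) = 4d = 4 * (-770) = -3080

-3080


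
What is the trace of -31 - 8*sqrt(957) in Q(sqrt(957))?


Tr(a + b*sqrt(d)) = (a + b*sqrt(d)) + (a - b*sqrt(d)) = 2a
= 2 * (-31)
= -62

-62


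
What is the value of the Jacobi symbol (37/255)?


Compute (37/255) via quadratic reciprocity:
  reciprocity: (37/255) -> +(255/37)
  reduce: (33/37)
  reciprocity: (33/37) -> +(37/33)
  reduce: (4/33)
  pull out 2: (2/33) = +1  (since 33 mod 8 = 1)
  pull out 2: (2/33) = +1  (since 33 mod 8 = 1)
  (1/33) = 1
Product of signs = 1

1


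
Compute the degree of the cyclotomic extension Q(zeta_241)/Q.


The degree equals Euler's totient phi(241).
241 = 241
phi(241) = 240

240


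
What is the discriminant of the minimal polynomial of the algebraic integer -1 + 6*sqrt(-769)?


The element -1 + 6*sqrt(-769) has minimal polynomial:
x^2 + 2*x + 27685
Discriminant = (2)^2 - 4*(27685)
= 4 - 110740
= -110736

-110736


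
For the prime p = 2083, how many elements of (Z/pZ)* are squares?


For prime p, the number of non-zero quadratic residues is (p-1)/2.
= (2083-1)/2
= 1041

1041


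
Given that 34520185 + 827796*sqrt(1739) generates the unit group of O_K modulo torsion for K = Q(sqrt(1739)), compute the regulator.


epsilon = 34520185 + 827796*sqrt(1739)
= 6.9040e+07
R = ln(6.9040e+07)
= 18.0502

18.0502


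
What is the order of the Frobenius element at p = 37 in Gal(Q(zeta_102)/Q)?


The Frobenius at p in Gal(Q(zeta_n)/Q) = (Z/nZ)* is the class of p, so its order is ord_102(37), the smallest k >= 1 with 37^k = 1 mod 102.
n = 102 = 2 * 3 * 17, phi(102) = 32; the order divides phi(n).
Divisors of 32: 1, 2, 4, 8, 16, 32
Repeated squaring mod 102: 37^1 = 37, 37^2 = 43, 37^4 = 13, 37^8 = 67, 37^16 = 1, 37^32 = 1
Test divisors in increasing order:
  k=1: 37^1 = 37 mod 102
  k=2: 37^2 = 43 mod 102
  k=4: 37^4 = 13 mod 102
  k=8: 37^8 = 67 mod 102
  k=16: 37^16 = 1 mod 102  <- first divisor giving 1
Order = 16

16


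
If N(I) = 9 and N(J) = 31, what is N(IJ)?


N(IJ) = N(I) * N(J)
= 9 * 31
= 279

279


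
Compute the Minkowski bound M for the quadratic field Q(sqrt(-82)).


d = -82, d mod 4 = 2, so disc(K) = 4d = -328; |disc(K)| = 328
Imaginary quadratic field, so n = 2, s = r2 = 1, r1 = 0
M = (n!/n^n) * (4/pi)^s * sqrt(|disc(K)|) = (2!/2^2) * (4/pi)^1 * sqrt(328)
= 0.5 * 1.273240 * 18.110770
= 11.5297

11.5297


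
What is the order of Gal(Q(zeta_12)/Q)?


|Gal(Q(zeta_12)/Q)| = phi(12)
= 4

4


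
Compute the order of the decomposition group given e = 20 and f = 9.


|D_P| = e * f
= 20 * 9
= 180

180


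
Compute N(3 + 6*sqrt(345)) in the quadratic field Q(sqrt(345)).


N(a + b*sqrt(d)) = a^2 - d*b^2
= (3)^2 - (345)*(6)^2
= 9 - 12420
= -12411

-12411


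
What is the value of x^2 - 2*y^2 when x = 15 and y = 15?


x^2 - d*y^2
= 15^2 - 2*15^2
= 225 - 450
= -225

-225


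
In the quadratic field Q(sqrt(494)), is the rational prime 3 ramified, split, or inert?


K = Q(sqrt(494)). Since d mod 4 = 2, disc(K) = 1976.
Check p | disc: 1976 mod 3 = 2.
p does not divide disc. Compute Legendre symbol (d/p):
2^((3-1)/2) mod 3 = -1
(d/p) = -1, so p is inert: (p) stays prime with e=1, f=2, g=1.
Therefore p is inert.

inert


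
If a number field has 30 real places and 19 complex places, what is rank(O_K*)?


By Dirichlet's unit theorem:
rank = r1 + r2 - 1
= 30 + 19 - 1
= 48

48


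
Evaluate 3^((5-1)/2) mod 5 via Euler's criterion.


p = 5 is prime and the exponent is (p-1)/2 = 2, so by Euler's criterion 3^2 = (3/5) = +1 or -1 mod 5.
Compute by square-and-multiply:
  2 = 2 (binary 10)
  Repeated squaring mod 5: 3^1 = 3, 3^2 = 4
  3^2 = 4 mod 5
Result 4 = p - 1 = -1 mod 5: 3 is a quadratic non-residue mod 5. As a residue in [0, p-1] the value is 4.
3^2 mod 5 = 4

4


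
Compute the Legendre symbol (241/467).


p = 467 is prime, so compute (241/467) with the reciprocity algorithm (Jacobi-symbol steps: pull out 2s via (2/n), flip via reciprocity, reduce):
  reciprocity: (241/467) -> +(467/241)
  reduce: (226/241)
  pull out 2: (2/241) = +1  (since 241 mod 8 = 1)
  reciprocity: (113/241) -> +(241/113)
  reduce: (15/113)
  reciprocity: (15/113) -> +(113/15)
  reduce: (8/15)
  pull out 2: (2/15) = +1  (since 15 mod 8 = 7)
  pull out 2: (2/15) = +1  (since 15 mod 8 = 7)
  pull out 2: (2/15) = +1  (since 15 mod 8 = 7)
  (1/15) = 1
Product of signs = 1
(241/467) = 1

1


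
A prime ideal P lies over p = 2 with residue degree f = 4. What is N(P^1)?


N(P^a) = p^(a*f)
= 2^(1*4)
= 2^4
= 16

16


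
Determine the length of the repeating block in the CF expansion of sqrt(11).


Run the CF algorithm for sqrt(11).
a_0 = floor(sqrt(11)) = 3; set m_0=0, q_0=1.
Recurrence: m' = q*a - m,  q' = (d - m'^2)/q,  a' = floor((a_0 + m')/q').
  step 1: m=3, q=2, a=3
  step 2: m=3, q=1, a=6
a_2 = 2*a_0 = 6, so the period closes here.
sqrt(11) = [3; 3, 6]
Period length = 2

2


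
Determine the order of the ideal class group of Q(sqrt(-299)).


K = Q(sqrt(-299)). d mod 4 = 1, so D = disc(K) = d = -299
h(K) equals the number of primitive reduced positive-definite forms (a, b, c) = a*x^2 + b*x*y + c*y^2 with b^2 - 4ac = D,
where reduced means |b| <= a <= c, with b >= 0 whenever |b| = a or a = c, and primitive means gcd(a, b, c) = 1.
Reduced forces 3a^2 <= |D| = 299, so 1 <= a <= 9; b must have the parity of D, and c = (b^2 - D)/(4a) must be an integer >= a.
Enumerate a = 1..9, b in [-a, a]:
  a=1: (1, 1, 75)  [1]
  a=2: none
  a=3: (3, -1, 25), (3, 1, 25)  [2]
  a=4: none
  a=5: (5, -1, 15), (5, 1, 15)  [2]
  a=6: none
  a=7: (7, -3, 11), (7, 3, 11)  [2]
  a=8: none
  a=9: (9, 5, 9)  [1]
Total reduced forms: 1 + 2 + 2 + 2 + 1 = 8
h = 8

8


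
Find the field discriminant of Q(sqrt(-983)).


For K = Q(sqrt(d)) with d squarefree: disc(K) = d if d = 1 mod 4, and disc(K) = 4d if d = 2 or 3 mod 4.
Here d = -983, and d mod 4 = 1.
d = 1 mod 4 (O_K = Z[(1+sqrt(d))/2]), so disc(K) = d = -983

-983


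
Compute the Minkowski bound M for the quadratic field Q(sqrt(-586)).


d = -586, d mod 4 = 2, so disc(K) = 4d = -2344; |disc(K)| = 2344
Imaginary quadratic field, so n = 2, s = r2 = 1, r1 = 0
M = (n!/n^n) * (4/pi)^s * sqrt(|disc(K)|) = (2!/2^2) * (4/pi)^1 * sqrt(2344)
= 0.5 * 1.273240 * 48.414874
= 30.8219

30.8219


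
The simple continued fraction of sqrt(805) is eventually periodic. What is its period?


Run the CF algorithm for sqrt(805).
a_0 = floor(sqrt(805)) = 28; set m_0=0, q_0=1.
Recurrence: m' = q*a - m,  q' = (d - m'^2)/q,  a' = floor((a_0 + m')/q').
  step 1: m=28, q=21, a=2
  step 2: m=14, q=29, a=1
  step 3: m=15, q=20, a=2
  step 4: m=25, q=9, a=5
  step 5: m=20, q=45, a=1
  step 6: m=25, q=4, a=13
  step 7: m=27, q=19, a=2
  step 8: m=11, q=36, a=1
  step 9: m=25, q=5, a=10
  step 10: m=25, q=36, a=1
  step 11: m=11, q=19, a=2
  step 12: m=27, q=4, a=13
  step 13: m=25, q=45, a=1
  step 14: m=20, q=9, a=5
  step 15: m=25, q=20, a=2
  step 16: m=15, q=29, a=1
  step 17: m=14, q=21, a=2
  step 18: m=28, q=1, a=56
a_18 = 2*a_0 = 56, so the period closes here.
sqrt(805) = [28; 2, 1, 2, 5, 1, 13, 2, 1, 10, 1, 2, 13, 1, 5, 2, 1, 2, 56]
Period length = 18

18


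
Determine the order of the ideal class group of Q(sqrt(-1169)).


K = Q(sqrt(-1169)). d mod 4 = 3, so D = disc(K) = 4d = -4676
h(K) equals the number of primitive reduced positive-definite forms (a, b, c) = a*x^2 + b*x*y + c*y^2 with b^2 - 4ac = D,
where reduced means |b| <= a <= c, with b >= 0 whenever |b| = a or a = c, and primitive means gcd(a, b, c) = 1.
Reduced forces 3a^2 <= |D| = 4676, so 1 <= a <= 39; b must have the parity of D, and c = (b^2 - D)/(4a) must be an integer >= a.
Enumerate a = 1..39, b in [-a, a]:
  a=1: (1, 0, 1169)  [1]
  a=2: (2, 2, 585)  [1]
  a=3: (3, -2, 390), (3, 2, 390)  [2]
  a=4: none
  a=5: (5, -2, 234), (5, 2, 234)  [2]
  a=6: (6, -2, 195), (6, 2, 195)  [2]
  a=7: (7, 0, 167)  [1]
  a=8: none
  a=9: (9, -2, 130), (9, 2, 130)  [2]
  a=10: (10, -2, 117), (10, 2, 117)  [2]
  a=11..12: none
  a=13: (13, -2, 90), (13, 2, 90)  [2]
  a=14: (14, 14, 87)  [1]
  a=15: (15, -8, 79), (15, -2, 78), (15, 2, 78), (15, 8, 79)  [4]
  a=16: none
  a=17: (17, -4, 69), (17, 4, 69)  [2]
  a=18: (18, -2, 65), (18, 2, 65)  [2]
  a=19: (19, -6, 62), (19, 6, 62)  [2]
  a=20: none
  a=21: (21, -14, 58), (21, 14, 58)  [2]
  a=22: none
  a=23: (23, -4, 51), (23, 4, 51)  [2]
  a=24: none
  a=25: (25, -18, 50), (25, 18, 50)  [2]
  a=26: (26, -2, 45), (26, 2, 45)  [2]
  a=27: (27, -20, 47), (27, 20, 47)  [2]
  a=28: none
  a=29: (29, -14, 42), (29, 14, 42)  [2]
  a=30: (30, -22, 43), (30, -2, 39), (30, 2, 39), (30, 22, 43)  [4]
  a=31: (31, -6, 38), (31, 6, 38)  [2]
  a=32..33: none
  a=34: (34, -30, 41), (34, 30, 41)  [2]
  a=35: (35, -28, 39), (35, 28, 39)  [2]
  a=36..39: none
Total reduced forms: 1 + 1 + 2 + 2 + 2 + 1 + 2 + 2 + 2 + 1 + 4 + 2 + 2 + 2 + 2 + 2 + 2 + 2 + 2 + 2 + 4 + 2 + 2 + 2 = 48
h = 48

48


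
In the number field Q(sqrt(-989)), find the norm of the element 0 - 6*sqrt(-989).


N(a + b*sqrt(d)) = a^2 - d*b^2
= (0)^2 - (-989)*(-6)^2
= 0 + 35604
= 35604

35604


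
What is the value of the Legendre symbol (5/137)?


p = 137 is prime, so compute (5/137) with the reciprocity algorithm (Jacobi-symbol steps: pull out 2s via (2/n), flip via reciprocity, reduce):
  reciprocity: (5/137) -> +(137/5)
  reduce: (2/5)
  pull out 2: (2/5) = -1  (since 5 mod 8 = 5)
  (1/5) = 1
Product of signs = -1
(5/137) = -1

-1


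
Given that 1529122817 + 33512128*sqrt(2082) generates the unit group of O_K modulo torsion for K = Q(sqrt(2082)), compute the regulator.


epsilon = 1529122817 + 33512128*sqrt(2082)
= 3.0582e+09
R = ln(3.0582e+09)
= 21.8411

21.8411


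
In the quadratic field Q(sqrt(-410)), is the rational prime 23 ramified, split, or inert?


K = Q(sqrt(-410)). Since d mod 4 = 2, disc(K) = -1640.
Check p | disc: -1640 mod 23 = 16.
p does not divide disc. Compute Legendre symbol (d/p):
4^((23-1)/2) mod 23 = 1
(d/p) = 1, so p splits: (p) = P*P' with e=1, f=1, g=2.
Therefore p is split.

split


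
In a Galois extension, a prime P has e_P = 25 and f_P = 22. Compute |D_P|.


|D_P| = e * f
= 25 * 22
= 550

550


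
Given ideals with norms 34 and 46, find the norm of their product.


N(IJ) = N(I) * N(J)
= 34 * 46
= 1564

1564


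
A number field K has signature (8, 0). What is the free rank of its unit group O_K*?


By Dirichlet's unit theorem:
rank = r1 + r2 - 1
= 8 + 0 - 1
= 7

7


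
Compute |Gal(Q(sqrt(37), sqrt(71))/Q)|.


The 2 square roots of distinct primes are multiplicatively independent over Q,
so [K:Q] = 2^2 and Gal(K/Q) is isomorphic to (Z/2Z)^2.
|Gal| = 2^2 = 4

4


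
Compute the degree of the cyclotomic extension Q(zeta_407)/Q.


The degree equals Euler's totient phi(407).
407 = 11 * 37
phi(407) = 360

360


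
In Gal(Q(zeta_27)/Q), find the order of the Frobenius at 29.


The Frobenius at p in Gal(Q(zeta_n)/Q) = (Z/nZ)* is the class of p, so its order is ord_27(29), the smallest k >= 1 with 29^k = 1 mod 27.
n = 27 = 3^3, phi(27) = 18; the order divides phi(n).
Divisors of 18: 1, 2, 3, 6, 9, 18
Repeated squaring mod 27: 29^1 = 2, 29^2 = 4, 29^4 = 16, 29^8 = 13, 29^16 = 7
Test divisors in increasing order:
  k=1: 29^1 = 2 mod 27
  k=2: 29^2 = 4 mod 27
  k=3: 29^3 = 4 * 2 = 8 mod 27
  k=6: 29^6 = 16 * 4 = 10 mod 27
  k=9: 29^9 = 13 * 2 = 26 mod 27
  k=18: 29^18 = 7 * 4 = 1 mod 27  <- first divisor giving 1
Order = 18

18


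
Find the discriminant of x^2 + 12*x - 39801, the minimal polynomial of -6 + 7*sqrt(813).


The element -6 + 7*sqrt(813) has minimal polynomial:
x^2 + 12*x - 39801
Discriminant = (12)^2 - 4*(-39801)
= 144 + 159204
= 159348

159348


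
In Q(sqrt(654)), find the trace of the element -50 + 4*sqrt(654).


Tr(a + b*sqrt(d)) = (a + b*sqrt(d)) + (a - b*sqrt(d)) = 2a
= 2 * (-50)
= -100

-100


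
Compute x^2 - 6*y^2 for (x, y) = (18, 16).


x^2 - d*y^2
= 18^2 - 6*16^2
= 324 - 1536
= -1212

-1212


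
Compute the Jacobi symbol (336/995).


Compute (336/995) via quadratic reciprocity:
  pull out 2: (2/995) = -1  (since 995 mod 8 = 3)
  pull out 2: (2/995) = -1  (since 995 mod 8 = 3)
  pull out 2: (2/995) = -1  (since 995 mod 8 = 3)
  pull out 2: (2/995) = -1  (since 995 mod 8 = 3)
  reciprocity: (21/995) -> +(995/21)
  reduce: (8/21)
  pull out 2: (2/21) = -1  (since 21 mod 8 = 5)
  pull out 2: (2/21) = -1  (since 21 mod 8 = 5)
  pull out 2: (2/21) = -1  (since 21 mod 8 = 5)
  (1/21) = 1
Product of signs = -1

-1


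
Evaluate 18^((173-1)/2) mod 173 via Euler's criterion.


p = 173 is prime and the exponent is (p-1)/2 = 86, so by Euler's criterion 18^86 = (18/173) = +1 or -1 mod 173.
Compute by square-and-multiply:
  86 = 64 + 16 + 4 + 2 (binary 1010110)
  Repeated squaring mod 173: 18^1 = 18, 18^2 = 151, 18^4 = 138, 18^8 = 14, 18^16 = 23, 18^32 = 10, 18^64 = 100
  18^86 = 18^64 * 18^16 * 18^4 * 18^2 = 100 * 23 * 138 * 151 mod 173
    100 * 23 = 2300 = 51 mod 173
    51 * 138 = 7038 = 118 mod 173
    118 * 151 = 17818 = 172 mod 173
  18^86 = 172 mod 173
Result 172 = p - 1 = -1 mod 173: 18 is a quadratic non-residue mod 173. As a residue in [0, p-1] the value is 172.
18^86 mod 173 = 172

172


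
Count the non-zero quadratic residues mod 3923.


For prime p, the number of non-zero quadratic residues is (p-1)/2.
= (3923-1)/2
= 1961

1961


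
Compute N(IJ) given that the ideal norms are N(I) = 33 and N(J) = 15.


N(IJ) = N(I) * N(J)
= 33 * 15
= 495

495


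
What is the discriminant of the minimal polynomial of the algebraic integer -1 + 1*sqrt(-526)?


The element -1 + 1*sqrt(-526) has minimal polynomial:
x^2 + 2*x + 527
Discriminant = (2)^2 - 4*(527)
= 4 - 2108
= -2104

-2104


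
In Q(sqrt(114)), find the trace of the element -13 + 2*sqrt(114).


Tr(a + b*sqrt(d)) = (a + b*sqrt(d)) + (a - b*sqrt(d)) = 2a
= 2 * (-13)
= -26

-26


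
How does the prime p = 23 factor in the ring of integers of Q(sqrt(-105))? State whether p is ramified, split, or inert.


K = Q(sqrt(-105)). Since d mod 4 = 3, disc(K) = -420.
Check p | disc: -420 mod 23 = 17.
p does not divide disc. Compute Legendre symbol (d/p):
10^((23-1)/2) mod 23 = -1
(d/p) = -1, so p is inert: (p) stays prime with e=1, f=2, g=1.
Therefore p is inert.

inert


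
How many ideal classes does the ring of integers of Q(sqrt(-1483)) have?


K = Q(sqrt(-1483)). d mod 4 = 1, so D = disc(K) = d = -1483
h(K) equals the number of primitive reduced positive-definite forms (a, b, c) = a*x^2 + b*x*y + c*y^2 with b^2 - 4ac = D,
where reduced means |b| <= a <= c, with b >= 0 whenever |b| = a or a = c, and primitive means gcd(a, b, c) = 1.
Reduced forces 3a^2 <= |D| = 1483, so 1 <= a <= 22; b must have the parity of D, and c = (b^2 - D)/(4a) must be an integer >= a.
Enumerate a = 1..22, b in [-a, a]:
  a=1: (1, 1, 371)  [1]
  a=2..6: none
  a=7: (7, -1, 53), (7, 1, 53)  [2]
  a=8..12: none
  a=13: (13, -5, 29), (13, 5, 29)  [2]
  a=14..16: none
  a=17: (17, -9, 23), (17, 9, 23)  [2]
  a=18..22: none
Total reduced forms: 1 + 2 + 2 + 2 = 7
h = 7

7


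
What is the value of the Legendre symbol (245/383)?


p = 383 is prime, so compute (245/383) with the reciprocity algorithm (Jacobi-symbol steps: pull out 2s via (2/n), flip via reciprocity, reduce):
  reciprocity: (245/383) -> +(383/245)
  reduce: (138/245)
  pull out 2: (2/245) = -1  (since 245 mod 8 = 5)
  reciprocity: (69/245) -> +(245/69)
  reduce: (38/69)
  pull out 2: (2/69) = -1  (since 69 mod 8 = 5)
  reciprocity: (19/69) -> +(69/19)
  reduce: (12/19)
  pull out 2: (2/19) = -1  (since 19 mod 8 = 3)
  pull out 2: (2/19) = -1  (since 19 mod 8 = 3)
  reciprocity: (3/19) -> -(19/3)
  reduce: (1/3)
  (1/3) = 1
Product of signs = -1
(245/383) = -1

-1


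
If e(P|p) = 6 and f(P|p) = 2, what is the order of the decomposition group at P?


|D_P| = e * f
= 6 * 2
= 12

12


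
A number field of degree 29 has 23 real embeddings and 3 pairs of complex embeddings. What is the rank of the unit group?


By Dirichlet's unit theorem:
rank = r1 + r2 - 1
= 23 + 3 - 1
= 25

25


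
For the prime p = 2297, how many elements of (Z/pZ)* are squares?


For prime p, the number of non-zero quadratic residues is (p-1)/2.
= (2297-1)/2
= 1148

1148


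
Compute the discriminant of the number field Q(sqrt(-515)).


For K = Q(sqrt(d)) with d squarefree: disc(K) = d if d = 1 mod 4, and disc(K) = 4d if d = 2 or 3 mod 4.
Here d = -515, and d mod 4 = 1.
d = 1 mod 4 (O_K = Z[(1+sqrt(d))/2]), so disc(K) = d = -515

-515


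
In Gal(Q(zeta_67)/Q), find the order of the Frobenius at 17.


The Frobenius at p in Gal(Q(zeta_n)/Q) = (Z/nZ)* is the class of p, so its order is ord_67(17), the smallest k >= 1 with 17^k = 1 mod 67.
n = 67 = 67, phi(67) = 66; the order divides phi(n).
Divisors of 66: 1, 2, 3, 6, 11, 22, 33, 66
Repeated squaring mod 67: 17^1 = 17, 17^2 = 21, 17^4 = 39, 17^8 = 47, 17^16 = 65, 17^32 = 4, 17^64 = 16
Test divisors in increasing order:
  k=1: 17^1 = 17 mod 67
  k=2: 17^2 = 21 mod 67
  k=3: 17^3 = 21 * 17 = 22 mod 67
  k=6: 17^6 = 39 * 21 = 15 mod 67
  k=11: 17^11 = 47 * 21 * 17 = 29 mod 67
  k=22: 17^22 = 65 * 39 * 21 = 37 mod 67
  k=33: 17^33 = 4 * 17 = 1 mod 67  <- first divisor giving 1
Order = 33

33


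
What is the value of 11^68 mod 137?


p = 137 is prime and the exponent is (p-1)/2 = 68, so by Euler's criterion 11^68 = (11/137) = +1 or -1 mod 137.
Compute by square-and-multiply:
  68 = 64 + 4 (binary 1000100)
  Repeated squaring mod 137: 11^1 = 11, 11^2 = 121, 11^4 = 119, 11^8 = 50, 11^16 = 34, 11^32 = 60, 11^64 = 38
  11^68 = 11^64 * 11^4 = 38 * 119 mod 137
    38 * 119 = 4522 = 1 mod 137
  11^68 = 1 mod 137
Result 1: 11 is a quadratic residue mod 137.
11^68 mod 137 = 1

1


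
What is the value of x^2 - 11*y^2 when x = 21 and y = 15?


x^2 - d*y^2
= 21^2 - 11*15^2
= 441 - 2475
= -2034

-2034


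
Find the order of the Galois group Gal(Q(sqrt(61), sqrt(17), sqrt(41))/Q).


The 3 square roots of distinct primes are multiplicatively independent over Q,
so [K:Q] = 2^3 and Gal(K/Q) is isomorphic to (Z/2Z)^3.
|Gal| = 2^3 = 8

8


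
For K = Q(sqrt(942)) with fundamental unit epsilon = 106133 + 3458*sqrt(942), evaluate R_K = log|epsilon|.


epsilon = 106133 + 3458*sqrt(942)
= 212266.0000
R = ln(212266.0000)
= 12.2656

12.2656


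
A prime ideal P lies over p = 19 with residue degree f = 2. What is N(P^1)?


N(P^a) = p^(a*f)
= 19^(1*2)
= 19^2
= 361

361


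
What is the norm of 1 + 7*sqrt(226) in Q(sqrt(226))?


N(a + b*sqrt(d)) = a^2 - d*b^2
= (1)^2 - (226)*(7)^2
= 1 - 11074
= -11073

-11073


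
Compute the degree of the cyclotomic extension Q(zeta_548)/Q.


The degree equals Euler's totient phi(548).
548 = 2^2 * 137
phi(548) = 272

272


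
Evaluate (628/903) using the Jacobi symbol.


Compute (628/903) via quadratic reciprocity:
  pull out 2: (2/903) = +1  (since 903 mod 8 = 7)
  pull out 2: (2/903) = +1  (since 903 mod 8 = 7)
  reciprocity: (157/903) -> +(903/157)
  reduce: (118/157)
  pull out 2: (2/157) = -1  (since 157 mod 8 = 5)
  reciprocity: (59/157) -> +(157/59)
  reduce: (39/59)
  reciprocity: (39/59) -> -(59/39)
  reduce: (20/39)
  pull out 2: (2/39) = +1  (since 39 mod 8 = 7)
  pull out 2: (2/39) = +1  (since 39 mod 8 = 7)
  reciprocity: (5/39) -> +(39/5)
  reduce: (4/5)
  pull out 2: (2/5) = -1  (since 5 mod 8 = 5)
  pull out 2: (2/5) = -1  (since 5 mod 8 = 5)
  (1/5) = 1
Product of signs = 1

1


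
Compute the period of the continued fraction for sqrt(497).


Run the CF algorithm for sqrt(497).
a_0 = floor(sqrt(497)) = 22; set m_0=0, q_0=1.
Recurrence: m' = q*a - m,  q' = (d - m'^2)/q,  a' = floor((a_0 + m')/q').
  step 1: m=22, q=13, a=3
  step 2: m=17, q=16, a=2
  step 3: m=15, q=17, a=2
  step 4: m=19, q=8, a=5
  step 5: m=21, q=7, a=6
  step 6: m=21, q=8, a=5
  step 7: m=19, q=17, a=2
  step 8: m=15, q=16, a=2
  step 9: m=17, q=13, a=3
  step 10: m=22, q=1, a=44
a_10 = 2*a_0 = 44, so the period closes here.
sqrt(497) = [22; 3, 2, 2, 5, 6, 5, 2, 2, 3, 44]
Period length = 10

10


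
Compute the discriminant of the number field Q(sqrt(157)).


For K = Q(sqrt(d)) with d squarefree: disc(K) = d if d = 1 mod 4, and disc(K) = 4d if d = 2 or 3 mod 4.
Here d = 157, and d mod 4 = 1.
d = 1 mod 4 (O_K = Z[(1+sqrt(d))/2]), so disc(K) = d = 157

157


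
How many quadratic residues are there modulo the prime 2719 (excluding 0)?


For prime p, the number of non-zero quadratic residues is (p-1)/2.
= (2719-1)/2
= 1359

1359


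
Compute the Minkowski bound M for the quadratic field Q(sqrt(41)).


d = 41, d mod 4 = 1, so disc(K) = d = 41; |disc(K)| = 41
Real quadratic field, so n = 2, s = r2 = 0, r1 = 2
M = (n!/n^n) * (4/pi)^s * sqrt(|disc(K)|) = (2!/2^2) * (4/pi)^0 * sqrt(41)
= 0.5 * 1.000000 * 6.403124
= 3.2016

3.2016


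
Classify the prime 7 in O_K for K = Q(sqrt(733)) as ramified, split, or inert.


K = Q(sqrt(733)). Since d mod 4 = 1, disc(K) = 733.
Check p | disc: 733 mod 7 = 5.
p does not divide disc. Compute Legendre symbol (d/p):
5^((7-1)/2) mod 7 = -1
(d/p) = -1, so p is inert: (p) stays prime with e=1, f=2, g=1.
Therefore p is inert.

inert


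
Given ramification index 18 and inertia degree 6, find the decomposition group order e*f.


|D_P| = e * f
= 18 * 6
= 108

108


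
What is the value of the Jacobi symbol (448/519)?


Compute (448/519) via quadratic reciprocity:
  pull out 2: (2/519) = +1  (since 519 mod 8 = 7)
  pull out 2: (2/519) = +1  (since 519 mod 8 = 7)
  pull out 2: (2/519) = +1  (since 519 mod 8 = 7)
  pull out 2: (2/519) = +1  (since 519 mod 8 = 7)
  pull out 2: (2/519) = +1  (since 519 mod 8 = 7)
  pull out 2: (2/519) = +1  (since 519 mod 8 = 7)
  reciprocity: (7/519) -> -(519/7)
  reduce: (1/7)
  (1/7) = 1
Product of signs = -1

-1


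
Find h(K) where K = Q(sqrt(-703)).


K = Q(sqrt(-703)). d mod 4 = 1, so D = disc(K) = d = -703
h(K) equals the number of primitive reduced positive-definite forms (a, b, c) = a*x^2 + b*x*y + c*y^2 with b^2 - 4ac = D,
where reduced means |b| <= a <= c, with b >= 0 whenever |b| = a or a = c, and primitive means gcd(a, b, c) = 1.
Reduced forces 3a^2 <= |D| = 703, so 1 <= a <= 15; b must have the parity of D, and c = (b^2 - D)/(4a) must be an integer >= a.
Enumerate a = 1..15, b in [-a, a]:
  a=1: (1, 1, 176)  [1]
  a=2: (2, -1, 88), (2, 1, 88)  [2]
  a=3: none
  a=4: (4, -1, 44), (4, 1, 44)  [2]
  a=5..6: none
  a=7: (7, -5, 26), (7, 5, 26)  [2]
  a=8: (8, -1, 22), (8, 1, 22)  [2]
  a=9..10: none
  a=11: (11, -1, 16), (11, 1, 16)  [2]
  a=12: none
  a=13: (13, -5, 14), (13, 5, 14)  [2]
  a=14: (14, 9, 14)  [1]
  a=15: none
Total reduced forms: 1 + 2 + 2 + 2 + 2 + 2 + 2 + 1 = 14
h = 14

14


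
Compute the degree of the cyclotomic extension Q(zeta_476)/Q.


The degree equals Euler's totient phi(476).
476 = 2^2 * 7 * 17
phi(476) = 192

192


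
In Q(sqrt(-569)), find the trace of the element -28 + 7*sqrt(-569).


Tr(a + b*sqrt(d)) = (a + b*sqrt(d)) + (a - b*sqrt(d)) = 2a
= 2 * (-28)
= -56

-56


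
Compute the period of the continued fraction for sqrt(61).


Run the CF algorithm for sqrt(61).
a_0 = floor(sqrt(61)) = 7; set m_0=0, q_0=1.
Recurrence: m' = q*a - m,  q' = (d - m'^2)/q,  a' = floor((a_0 + m')/q').
  step 1: m=7, q=12, a=1
  step 2: m=5, q=3, a=4
  step 3: m=7, q=4, a=3
  step 4: m=5, q=9, a=1
  step 5: m=4, q=5, a=2
  step 6: m=6, q=5, a=2
  step 7: m=4, q=9, a=1
  step 8: m=5, q=4, a=3
  step 9: m=7, q=3, a=4
  step 10: m=5, q=12, a=1
  step 11: m=7, q=1, a=14
a_11 = 2*a_0 = 14, so the period closes here.
sqrt(61) = [7; 1, 4, 3, 1, 2, 2, 1, 3, 4, 1, 14]
Period length = 11

11


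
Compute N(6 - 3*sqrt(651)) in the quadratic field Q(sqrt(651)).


N(a + b*sqrt(d)) = a^2 - d*b^2
= (6)^2 - (651)*(-3)^2
= 36 - 5859
= -5823

-5823


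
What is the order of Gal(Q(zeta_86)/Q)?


|Gal(Q(zeta_86)/Q)| = phi(86)
= 42

42


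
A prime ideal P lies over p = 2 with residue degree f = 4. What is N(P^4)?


N(P^a) = p^(a*f)
= 2^(4*4)
= 2^16
= 65536

65536


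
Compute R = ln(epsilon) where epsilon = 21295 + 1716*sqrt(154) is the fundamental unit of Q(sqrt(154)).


epsilon = 21295 + 1716*sqrt(154)
= 42590.0000
R = ln(42590.0000)
= 10.6594

10.6594


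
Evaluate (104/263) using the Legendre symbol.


p = 263 is prime, so compute (104/263) with the reciprocity algorithm (Jacobi-symbol steps: pull out 2s via (2/n), flip via reciprocity, reduce):
  pull out 2: (2/263) = +1  (since 263 mod 8 = 7)
  pull out 2: (2/263) = +1  (since 263 mod 8 = 7)
  pull out 2: (2/263) = +1  (since 263 mod 8 = 7)
  reciprocity: (13/263) -> +(263/13)
  reduce: (3/13)
  reciprocity: (3/13) -> +(13/3)
  reduce: (1/3)
  (1/3) = 1
Product of signs = 1
(104/263) = 1

1


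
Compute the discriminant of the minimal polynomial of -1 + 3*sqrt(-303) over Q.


The element -1 + 3*sqrt(-303) has minimal polynomial:
x^2 + 2*x + 2728
Discriminant = (2)^2 - 4*(2728)
= 4 - 10912
= -10908

-10908


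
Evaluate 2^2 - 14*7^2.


x^2 - d*y^2
= 2^2 - 14*7^2
= 4 - 686
= -682

-682


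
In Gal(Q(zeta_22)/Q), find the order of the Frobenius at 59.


The Frobenius at p in Gal(Q(zeta_n)/Q) = (Z/nZ)* is the class of p, so its order is ord_22(59), the smallest k >= 1 with 59^k = 1 mod 22.
n = 22 = 2 * 11, phi(22) = 10; the order divides phi(n).
Divisors of 10: 1, 2, 5, 10
Repeated squaring mod 22: 59^1 = 15, 59^2 = 5, 59^4 = 3, 59^8 = 9
Test divisors in increasing order:
  k=1: 59^1 = 15 mod 22
  k=2: 59^2 = 5 mod 22
  k=5: 59^5 = 3 * 15 = 1 mod 22  <- first divisor giving 1
Order = 5

5


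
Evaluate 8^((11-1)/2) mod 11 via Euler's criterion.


p = 11 is prime and the exponent is (p-1)/2 = 5, so by Euler's criterion 8^5 = (8/11) = +1 or -1 mod 11.
Compute by square-and-multiply:
  5 = 4 + 1 (binary 101)
  Repeated squaring mod 11: 8^1 = 8, 8^2 = 9, 8^4 = 4
  8^5 = 8^4 * 8^1 = 4 * 8 mod 11
    4 * 8 = 32 = 10 mod 11
  8^5 = 10 mod 11
Result 10 = p - 1 = -1 mod 11: 8 is a quadratic non-residue mod 11. As a residue in [0, p-1] the value is 10.
8^5 mod 11 = 10

10


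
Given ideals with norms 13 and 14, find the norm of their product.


N(IJ) = N(I) * N(J)
= 13 * 14
= 182

182


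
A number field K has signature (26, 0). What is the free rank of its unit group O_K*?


By Dirichlet's unit theorem:
rank = r1 + r2 - 1
= 26 + 0 - 1
= 25

25


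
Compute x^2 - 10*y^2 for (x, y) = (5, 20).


x^2 - d*y^2
= 5^2 - 10*20^2
= 25 - 4000
= -3975

-3975


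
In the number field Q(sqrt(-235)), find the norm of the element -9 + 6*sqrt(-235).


N(a + b*sqrt(d)) = a^2 - d*b^2
= (-9)^2 - (-235)*(6)^2
= 81 + 8460
= 8541

8541


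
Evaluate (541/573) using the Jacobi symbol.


Compute (541/573) via quadratic reciprocity:
  reciprocity: (541/573) -> +(573/541)
  reduce: (32/541)
  pull out 2: (2/541) = -1  (since 541 mod 8 = 5)
  pull out 2: (2/541) = -1  (since 541 mod 8 = 5)
  pull out 2: (2/541) = -1  (since 541 mod 8 = 5)
  pull out 2: (2/541) = -1  (since 541 mod 8 = 5)
  pull out 2: (2/541) = -1  (since 541 mod 8 = 5)
  (1/541) = 1
Product of signs = -1

-1


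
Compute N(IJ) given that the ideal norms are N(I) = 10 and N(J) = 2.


N(IJ) = N(I) * N(J)
= 10 * 2
= 20

20


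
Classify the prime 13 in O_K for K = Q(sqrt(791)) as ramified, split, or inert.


K = Q(sqrt(791)). Since d mod 4 = 3, disc(K) = 3164.
Check p | disc: 3164 mod 13 = 5.
p does not divide disc. Compute Legendre symbol (d/p):
11^((13-1)/2) mod 13 = -1
(d/p) = -1, so p is inert: (p) stays prime with e=1, f=2, g=1.
Therefore p is inert.

inert


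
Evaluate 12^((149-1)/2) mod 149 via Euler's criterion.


p = 149 is prime and the exponent is (p-1)/2 = 74, so by Euler's criterion 12^74 = (12/149) = +1 or -1 mod 149.
Compute by square-and-multiply:
  74 = 64 + 8 + 2 (binary 1001010)
  Repeated squaring mod 149: 12^1 = 12, 12^2 = 144, 12^4 = 25, 12^8 = 29, 12^16 = 96, 12^32 = 127, 12^64 = 37
  12^74 = 12^64 * 12^8 * 12^2 = 37 * 29 * 144 mod 149
    37 * 29 = 1073 = 30 mod 149
    30 * 144 = 4320 = 148 mod 149
  12^74 = 148 mod 149
Result 148 = p - 1 = -1 mod 149: 12 is a quadratic non-residue mod 149. As a residue in [0, p-1] the value is 148.
12^74 mod 149 = 148

148


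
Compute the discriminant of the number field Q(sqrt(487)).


For K = Q(sqrt(d)) with d squarefree: disc(K) = d if d = 1 mod 4, and disc(K) = 4d if d = 2 or 3 mod 4.
Here d = 487, and d mod 4 = 3.
d = 3 mod 4, not 1 (O_K = Z[sqrt(d)]), so disc(K) = 4d = 4 * (487) = 1948

1948


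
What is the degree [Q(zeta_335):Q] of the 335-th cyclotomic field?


The degree equals Euler's totient phi(335).
335 = 5 * 67
phi(335) = 264

264


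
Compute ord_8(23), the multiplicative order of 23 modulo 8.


We want ord_8(23), the smallest k >= 1 with 23^k = 1 mod 8.
n = 8 = 2^3, phi(8) = 4; the order divides phi(n).
Divisors of 4: 1, 2, 4
Repeated squaring mod 8: 23^1 = 7, 23^2 = 1, 23^4 = 1
Test divisors in increasing order:
  k=1: 23^1 = 7 mod 8
  k=2: 23^2 = 1 mod 8  <- first divisor giving 1
Order = 2

2


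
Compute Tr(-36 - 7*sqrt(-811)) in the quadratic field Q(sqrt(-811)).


Tr(a + b*sqrt(d)) = (a + b*sqrt(d)) + (a - b*sqrt(d)) = 2a
= 2 * (-36)
= -72

-72


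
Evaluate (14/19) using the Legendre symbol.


p = 19 is prime, so compute (14/19) with the reciprocity algorithm (Jacobi-symbol steps: pull out 2s via (2/n), flip via reciprocity, reduce):
  pull out 2: (2/19) = -1  (since 19 mod 8 = 3)
  reciprocity: (7/19) -> -(19/7)
  reduce: (5/7)
  reciprocity: (5/7) -> +(7/5)
  reduce: (2/5)
  pull out 2: (2/5) = -1  (since 5 mod 8 = 5)
  (1/5) = 1
Product of signs = -1
(14/19) = -1

-1


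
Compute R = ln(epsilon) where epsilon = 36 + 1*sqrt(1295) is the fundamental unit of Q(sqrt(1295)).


epsilon = 36 + 1*sqrt(1295)
= 71.9861
R = ln(71.9861)
= 4.2765

4.2765


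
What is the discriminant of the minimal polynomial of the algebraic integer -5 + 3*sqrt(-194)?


The element -5 + 3*sqrt(-194) has minimal polynomial:
x^2 + 10*x + 1771
Discriminant = (10)^2 - 4*(1771)
= 100 - 7084
= -6984

-6984


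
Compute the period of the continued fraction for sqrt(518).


Run the CF algorithm for sqrt(518).
a_0 = floor(sqrt(518)) = 22; set m_0=0, q_0=1.
Recurrence: m' = q*a - m,  q' = (d - m'^2)/q,  a' = floor((a_0 + m')/q').
  step 1: m=22, q=34, a=1
  step 2: m=12, q=11, a=3
  step 3: m=21, q=7, a=6
  step 4: m=21, q=11, a=3
  step 5: m=12, q=34, a=1
  step 6: m=22, q=1, a=44
a_6 = 2*a_0 = 44, so the period closes here.
sqrt(518) = [22; 1, 3, 6, 3, 1, 44]
Period length = 6

6


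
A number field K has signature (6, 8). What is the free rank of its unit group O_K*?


By Dirichlet's unit theorem:
rank = r1 + r2 - 1
= 6 + 8 - 1
= 13

13


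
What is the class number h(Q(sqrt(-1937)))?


K = Q(sqrt(-1937)). d mod 4 = 3, so D = disc(K) = 4d = -7748
h(K) equals the number of primitive reduced positive-definite forms (a, b, c) = a*x^2 + b*x*y + c*y^2 with b^2 - 4ac = D,
where reduced means |b| <= a <= c, with b >= 0 whenever |b| = a or a = c, and primitive means gcd(a, b, c) = 1.
Reduced forces 3a^2 <= |D| = 7748, so 1 <= a <= 50; b must have the parity of D, and c = (b^2 - D)/(4a) must be an integer >= a.
Enumerate a = 1..50, b in [-a, a]:
  a=1: (1, 0, 1937)  [1]
  a=2: (2, 2, 969)  [1]
  a=3: (3, -2, 646), (3, 2, 646)  [2]
  a=4..5: none
  a=6: (6, -2, 323), (6, 2, 323)  [2]
  a=7: (7, -6, 278), (7, 6, 278)  [2]
  a=8: none
  a=9: (9, -8, 217), (9, 8, 217)  [2]
  a=10..12: none
  a=13: (13, 0, 149)  [1]
  a=14: (14, -6, 139), (14, 6, 139)  [2]
  a=15..16: none
  a=17: (17, -2, 114), (17, 2, 114)  [2]
  a=18: (18, -10, 109), (18, 10, 109)  [2]
  a=19: (19, -2, 102), (19, 2, 102)  [2]
  a=20: none
  a=21: (21, -20, 97), (21, -8, 93), (21, 8, 93), (21, 20, 97)  [4]
  a=22: none
  a=23: (23, -16, 87), (23, 16, 87)  [2]
  a=24..25: none
  a=26: (26, 26, 81)  [1]
  a=27: (27, -26, 78), (27, 26, 78)  [2]
  a=28: none
  a=29: (29, -16, 69), (29, 16, 69)  [2]
  a=30: none
  a=31: (31, -8, 63), (31, 8, 63)  [2]
  a=32..33: none
  a=34: (34, -2, 57), (34, 2, 57)  [2]
  a=35..37: none
  a=38: (38, -2, 51), (38, 2, 51)  [2]
  a=39: (39, -26, 54), (39, 26, 54)  [2]
  a=40: none
  a=41: (41, -40, 57), (41, 40, 57)  [2]
  a=42: (42, -34, 53), (42, -22, 49), (42, 22, 49), (42, 34, 53)  [4]
  a=43: (43, -32, 51), (43, 32, 51)  [2]
  a=44..45: none
  a=46: (46, -30, 47), (46, 30, 47)  [2]
  a=47..50: none
Total reduced forms: 1 + 1 + 2 + 2 + 2 + 2 + 1 + 2 + 2 + 2 + 2 + 4 + 2 + 1 + 2 + 2 + 2 + 2 + 2 + 2 + 2 + 4 + 2 + 2 = 48
h = 48

48


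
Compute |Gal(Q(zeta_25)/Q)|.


|Gal(Q(zeta_25)/Q)| = phi(25)
= 20

20


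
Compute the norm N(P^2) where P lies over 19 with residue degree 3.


N(P^a) = p^(a*f)
= 19^(2*3)
= 19^6
= 47045881

47045881


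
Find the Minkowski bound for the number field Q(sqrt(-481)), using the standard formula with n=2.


d = -481, d mod 4 = 3, so disc(K) = 4d = -1924; |disc(K)| = 1924
Imaginary quadratic field, so n = 2, s = r2 = 1, r1 = 0
M = (n!/n^n) * (4/pi)^s * sqrt(|disc(K)|) = (2!/2^2) * (4/pi)^1 * sqrt(1924)
= 0.5 * 1.273240 * 43.863424
= 27.9243

27.9243


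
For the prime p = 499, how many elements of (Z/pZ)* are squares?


For prime p, the number of non-zero quadratic residues is (p-1)/2.
= (499-1)/2
= 249

249


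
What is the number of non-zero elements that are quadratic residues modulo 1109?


For prime p, the number of non-zero quadratic residues is (p-1)/2.
= (1109-1)/2
= 554

554


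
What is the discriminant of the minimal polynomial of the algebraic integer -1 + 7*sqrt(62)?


The element -1 + 7*sqrt(62) has minimal polynomial:
x^2 + 2*x - 3037
Discriminant = (2)^2 - 4*(-3037)
= 4 + 12148
= 12152

12152


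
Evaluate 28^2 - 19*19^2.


x^2 - d*y^2
= 28^2 - 19*19^2
= 784 - 6859
= -6075

-6075


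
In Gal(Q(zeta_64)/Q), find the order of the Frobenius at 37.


The Frobenius at p in Gal(Q(zeta_n)/Q) = (Z/nZ)* is the class of p, so its order is ord_64(37), the smallest k >= 1 with 37^k = 1 mod 64.
n = 64 = 2^6, phi(64) = 32; the order divides phi(n).
Divisors of 32: 1, 2, 4, 8, 16, 32
Repeated squaring mod 64: 37^1 = 37, 37^2 = 25, 37^4 = 49, 37^8 = 33, 37^16 = 1, 37^32 = 1
Test divisors in increasing order:
  k=1: 37^1 = 37 mod 64
  k=2: 37^2 = 25 mod 64
  k=4: 37^4 = 49 mod 64
  k=8: 37^8 = 33 mod 64
  k=16: 37^16 = 1 mod 64  <- first divisor giving 1
Order = 16

16


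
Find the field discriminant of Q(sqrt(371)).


For K = Q(sqrt(d)) with d squarefree: disc(K) = d if d = 1 mod 4, and disc(K) = 4d if d = 2 or 3 mod 4.
Here d = 371, and d mod 4 = 3.
d = 3 mod 4, not 1 (O_K = Z[sqrt(d)]), so disc(K) = 4d = 4 * (371) = 1484

1484


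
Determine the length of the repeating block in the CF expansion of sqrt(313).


Run the CF algorithm for sqrt(313).
a_0 = floor(sqrt(313)) = 17; set m_0=0, q_0=1.
Recurrence: m' = q*a - m,  q' = (d - m'^2)/q,  a' = floor((a_0 + m')/q').
  step 1: m=17, q=24, a=1
  step 2: m=7, q=11, a=2
  step 3: m=15, q=8, a=4
  step 4: m=17, q=3, a=11
  step 5: m=16, q=19, a=1
  step 6: m=3, q=16, a=1
  step 7: m=13, q=9, a=3
  step 8: m=14, q=13, a=2
  step 9: m=12, q=13, a=2
  step 10: m=14, q=9, a=3
  step 11: m=13, q=16, a=1
  step 12: m=3, q=19, a=1
  step 13: m=16, q=3, a=11
  step 14: m=17, q=8, a=4
  step 15: m=15, q=11, a=2
  step 16: m=7, q=24, a=1
  step 17: m=17, q=1, a=34
a_17 = 2*a_0 = 34, so the period closes here.
sqrt(313) = [17; 1, 2, 4, 11, 1, 1, 3, 2, 2, 3, 1, 1, 11, 4, 2, 1, 34]
Period length = 17

17


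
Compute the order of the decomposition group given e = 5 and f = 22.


|D_P| = e * f
= 5 * 22
= 110

110


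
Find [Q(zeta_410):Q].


The degree equals Euler's totient phi(410).
410 = 2 * 5 * 41
phi(410) = 160

160


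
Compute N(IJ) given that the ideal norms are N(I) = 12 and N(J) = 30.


N(IJ) = N(I) * N(J)
= 12 * 30
= 360

360


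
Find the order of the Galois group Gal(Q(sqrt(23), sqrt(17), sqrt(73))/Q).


The 3 square roots of distinct primes are multiplicatively independent over Q,
so [K:Q] = 2^3 and Gal(K/Q) is isomorphic to (Z/2Z)^3.
|Gal| = 2^3 = 8

8


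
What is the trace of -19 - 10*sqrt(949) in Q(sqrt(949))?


Tr(a + b*sqrt(d)) = (a + b*sqrt(d)) + (a - b*sqrt(d)) = 2a
= 2 * (-19)
= -38

-38


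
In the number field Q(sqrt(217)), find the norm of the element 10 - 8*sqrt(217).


N(a + b*sqrt(d)) = a^2 - d*b^2
= (10)^2 - (217)*(-8)^2
= 100 - 13888
= -13788

-13788


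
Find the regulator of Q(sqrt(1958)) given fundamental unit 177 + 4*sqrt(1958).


epsilon = 177 + 4*sqrt(1958)
= 353.9972
R = ln(353.9972)
= 5.8693

5.8693


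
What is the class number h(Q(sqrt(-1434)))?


K = Q(sqrt(-1434)). d mod 4 = 2, so D = disc(K) = 4d = -5736
h(K) equals the number of primitive reduced positive-definite forms (a, b, c) = a*x^2 + b*x*y + c*y^2 with b^2 - 4ac = D,
where reduced means |b| <= a <= c, with b >= 0 whenever |b| = a or a = c, and primitive means gcd(a, b, c) = 1.
Reduced forces 3a^2 <= |D| = 5736, so 1 <= a <= 43; b must have the parity of D, and c = (b^2 - D)/(4a) must be an integer >= a.
Enumerate a = 1..43, b in [-a, a]:
  a=1: (1, 0, 1434)  [1]
  a=2: (2, 0, 717)  [1]
  a=3: (3, 0, 478)  [1]
  a=4: none
  a=5: (5, -2, 287), (5, 2, 287)  [2]
  a=6: (6, 0, 239)  [1]
  a=7: (7, -2, 205), (7, 2, 205)  [2]
  a=8..9: none
  a=10: (10, -8, 145), (10, 8, 145)  [2]
  a=11..12: none
  a=13: (13, -6, 111), (13, 6, 111)  [2]
  a=14: (14, -12, 105), (14, 12, 105)  [2]
  a=15: (15, -12, 98), (15, 12, 98)  [2]
  a=16..20: none
  a=21: (21, -12, 70), (21, 12, 70)  [2]
  a=22..24: none
  a=25: (25, -8, 58), (25, 8, 58)  [2]
  a=26: (26, -20, 59), (26, 20, 59)  [2]
  a=27..28: none
  a=29: (29, -8, 50), (29, 8, 50)  [2]
  a=30: (30, -12, 49), (30, 12, 49)  [2]
  a=31..34: none
  a=35: (35, -12, 42), (35, -2, 41), (35, 2, 41), (35, 12, 42)  [4]
  a=36: none
  a=37: (37, -6, 39), (37, 6, 39)  [2]
  a=38..43: none
Total reduced forms: 1 + 1 + 1 + 2 + 1 + 2 + 2 + 2 + 2 + 2 + 2 + 2 + 2 + 2 + 2 + 4 + 2 = 32
h = 32

32
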